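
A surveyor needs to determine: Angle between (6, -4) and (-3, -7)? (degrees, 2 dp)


u.v = 10, |u| = sqrt(52) = 7.2111, |v| = sqrt(58) = 7.6158
cos(theta) = u.v/(|u||v|) = 10/sqrt(3016) = 0.182089
theta = acos(0.182089) = 79.51 degrees

79.51 degrees


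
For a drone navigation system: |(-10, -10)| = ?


|u| = sqrt((-10)^2 + (-10)^2) = sqrt(200) = 14.1421

14.1421


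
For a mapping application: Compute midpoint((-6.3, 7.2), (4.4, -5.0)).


M = (((-6.3)+4.4)/2, (7.2+(-5))/2)
= (-0.95, 1.1)

(-0.95, 1.1)


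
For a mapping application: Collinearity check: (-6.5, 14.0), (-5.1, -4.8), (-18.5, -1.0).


Cross product: ((-5.1)-(-6.5))*((-1)-14) - ((-4.8)-14)*((-18.5)-(-6.5))
= -246.6

No, not collinear


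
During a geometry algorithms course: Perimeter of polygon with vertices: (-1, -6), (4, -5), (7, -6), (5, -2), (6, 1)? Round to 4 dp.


Sides: (-1, -6)->(4, -5): sqrt(26) = 5.09902, (4, -5)->(7, -6): sqrt(10) = 3.162278, (7, -6)->(5, -2): sqrt(20) = 4.472136, (5, -2)->(6, 1): sqrt(10) = 3.162278, (6, 1)->(-1, -6): sqrt(98) = 9.899495
Sum = 25.795207
Perimeter = 25.7952

25.7952


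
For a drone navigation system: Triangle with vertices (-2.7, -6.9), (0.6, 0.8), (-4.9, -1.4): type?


Side lengths squared: AB^2=70.18, BC^2=35.09, CA^2=35.09
Sorted: [35.09, 35.09, 70.18]
By sides: Isosceles, By angles: Right

Isosceles, Right


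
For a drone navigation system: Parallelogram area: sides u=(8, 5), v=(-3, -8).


|u x v| = |8*(-8) - 5*(-3)|
= |(-64) - (-15)| = 49

49


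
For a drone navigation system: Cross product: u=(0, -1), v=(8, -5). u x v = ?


u x v = u_x*v_y - u_y*v_x = 0*(-5) - (-1)*8
= 0 - (-8) = 8

8


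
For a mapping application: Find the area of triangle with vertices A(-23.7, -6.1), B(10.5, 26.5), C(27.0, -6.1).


Area = |x_A(y_B-y_C) + x_B(y_C-y_A) + x_C(y_A-y_B)|/2
= |(-772.62) + 0 + (-880.2)|/2
= 1652.82/2 = 826.41

826.41


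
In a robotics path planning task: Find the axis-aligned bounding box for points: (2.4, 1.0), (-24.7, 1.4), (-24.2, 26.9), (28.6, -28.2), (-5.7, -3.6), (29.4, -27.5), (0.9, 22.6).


x range: [-24.7, 29.4]
y range: [-28.2, 26.9]
Bounding box: (-24.7,-28.2) to (29.4,26.9)

(-24.7,-28.2) to (29.4,26.9)


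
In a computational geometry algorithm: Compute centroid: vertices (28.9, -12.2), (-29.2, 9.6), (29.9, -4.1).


Centroid = ((x_A+x_B+x_C)/3, (y_A+y_B+y_C)/3)
= ((28.9+(-29.2)+29.9)/3, ((-12.2)+9.6+(-4.1))/3)
= (9.8667, -2.2333)

(9.8667, -2.2333)


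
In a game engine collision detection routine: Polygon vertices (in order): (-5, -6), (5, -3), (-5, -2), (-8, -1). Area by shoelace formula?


Shoelace sum: ((-5)*(-3) - 5*(-6)) + (5*(-2) - (-5)*(-3)) + ((-5)*(-1) - (-8)*(-2)) + ((-8)*(-6) - (-5)*(-1))
= 52
Area = |52|/2 = 26

26


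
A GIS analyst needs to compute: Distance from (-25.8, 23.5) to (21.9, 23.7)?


dx=47.7, dy=0.2
d^2 = 47.7^2 + 0.2^2 = 2275.33
d = sqrt(2275.33) = 47.7004

47.7004


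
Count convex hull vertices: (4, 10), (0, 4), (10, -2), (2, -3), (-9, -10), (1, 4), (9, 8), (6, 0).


Convex hull vertices (CCW): (-9, -10), (10, -2), (9, 8), (4, 10), (0, 4)
Count = 5

5


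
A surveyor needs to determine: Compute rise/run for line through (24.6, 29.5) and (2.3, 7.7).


slope = (y2-y1)/(x2-x1) = (7.7-29.5)/(2.3-24.6) = (-21.8)/(-22.3) = 0.9776

0.9776


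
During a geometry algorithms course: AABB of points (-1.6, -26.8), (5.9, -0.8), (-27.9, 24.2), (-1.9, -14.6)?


x range: [-27.9, 5.9]
y range: [-26.8, 24.2]
Bounding box: (-27.9,-26.8) to (5.9,24.2)

(-27.9,-26.8) to (5.9,24.2)


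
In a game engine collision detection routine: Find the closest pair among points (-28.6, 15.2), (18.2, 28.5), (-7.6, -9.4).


d(P0,P1) = 48.6532, d(P0,P2) = 32.3444, d(P1,P2) = 45.8481
Closest: P0 and P2

Closest pair: (-28.6, 15.2) and (-7.6, -9.4), distance = 32.3444


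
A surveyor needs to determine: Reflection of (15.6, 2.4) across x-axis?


Reflection over x-axis: (x,y) -> (x,-y)
(15.6, 2.4) -> (15.6, -2.4)

(15.6, -2.4)


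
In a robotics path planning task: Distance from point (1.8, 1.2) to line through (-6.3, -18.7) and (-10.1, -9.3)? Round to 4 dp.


|cross product| = 151.76
|line direction| = sqrt(102.8) = 10.139
Distance = 151.76/sqrt(102.8) = 14.9679

14.9679


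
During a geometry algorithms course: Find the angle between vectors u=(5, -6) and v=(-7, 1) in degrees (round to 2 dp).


u.v = -41, |u| = sqrt(61) = 7.8102, |v| = sqrt(50) = 7.0711
cos(theta) = u.v/(|u||v|) = -41/sqrt(3050) = -0.742393
theta = acos(-0.742393) = 137.94 degrees

137.94 degrees


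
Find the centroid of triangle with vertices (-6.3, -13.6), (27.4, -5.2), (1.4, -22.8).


Centroid = ((x_A+x_B+x_C)/3, (y_A+y_B+y_C)/3)
= (((-6.3)+27.4+1.4)/3, ((-13.6)+(-5.2)+(-22.8))/3)
= (7.5, -13.8667)

(7.5, -13.8667)


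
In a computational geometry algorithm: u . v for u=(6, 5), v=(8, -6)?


u . v = u_x*v_x + u_y*v_y = 6*8 + 5*(-6)
= 48 + (-30) = 18

18


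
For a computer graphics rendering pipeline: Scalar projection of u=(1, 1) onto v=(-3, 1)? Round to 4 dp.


u.v = -2, |v| = sqrt(10) = 3.1623
Scalar projection = u.v / |v| = -2 / sqrt(10) = -0.6325

-0.6325


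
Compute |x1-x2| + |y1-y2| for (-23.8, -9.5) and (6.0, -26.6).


|(-23.8)-6| + |(-9.5)-(-26.6)| = 29.8 + 17.1 = 46.9

46.9


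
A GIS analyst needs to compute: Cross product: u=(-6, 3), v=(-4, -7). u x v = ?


u x v = u_x*v_y - u_y*v_x = (-6)*(-7) - 3*(-4)
= 42 - (-12) = 54

54


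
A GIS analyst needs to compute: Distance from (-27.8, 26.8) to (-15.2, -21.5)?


dx=12.6, dy=-48.3
d^2 = 12.6^2 + (-48.3)^2 = 2491.65
d = sqrt(2491.65) = 49.9164

49.9164


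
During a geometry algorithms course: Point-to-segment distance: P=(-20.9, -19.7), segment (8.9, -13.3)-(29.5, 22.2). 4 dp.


Project P onto AB: t = 0 (clamped to [0,1])
Closest point on segment: (8.9, -13.3)
Distance: 30.4795

30.4795


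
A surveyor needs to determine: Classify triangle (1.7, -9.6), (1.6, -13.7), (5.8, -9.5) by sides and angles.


Side lengths squared: AB^2=16.82, BC^2=35.28, CA^2=16.82
Sorted: [16.82, 16.82, 35.28]
By sides: Isosceles, By angles: Obtuse

Isosceles, Obtuse


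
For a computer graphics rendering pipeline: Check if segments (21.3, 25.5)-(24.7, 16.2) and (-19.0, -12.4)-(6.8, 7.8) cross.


Cross products: d1=163.76, d2=-144.86, d3=-503.65, d4=-195.03
d1*d2 < 0 and d3*d4 < 0? no

No, they don't intersect


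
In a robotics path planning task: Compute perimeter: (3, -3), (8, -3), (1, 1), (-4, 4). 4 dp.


Sides: (3, -3)->(8, -3): sqrt(25) = 5, (8, -3)->(1, 1): sqrt(65) = 8.062258, (1, 1)->(-4, 4): sqrt(34) = 5.830952, (-4, 4)->(3, -3): sqrt(98) = 9.899495
Sum = 28.792705
Perimeter = 28.7927

28.7927


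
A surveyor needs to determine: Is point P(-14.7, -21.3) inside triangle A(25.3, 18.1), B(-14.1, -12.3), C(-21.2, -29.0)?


Cross products: AB x AP = 336.36, BC x BP = 53.88, CA x CP = 51.9
All same sign? yes

Yes, inside


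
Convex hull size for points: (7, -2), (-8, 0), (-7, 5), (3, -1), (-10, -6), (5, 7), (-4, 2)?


Convex hull vertices (CCW): (-10, -6), (7, -2), (5, 7), (-7, 5)
Count = 4

4


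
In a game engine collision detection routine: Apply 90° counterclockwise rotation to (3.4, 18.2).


90° CCW: (x,y) -> (-y, x)
(3.4,18.2) -> (-18.2, 3.4)

(-18.2, 3.4)


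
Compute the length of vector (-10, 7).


|u| = sqrt((-10)^2 + 7^2) = sqrt(149) = 12.2066

12.2066


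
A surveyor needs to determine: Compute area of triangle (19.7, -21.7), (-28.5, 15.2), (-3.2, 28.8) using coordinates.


Area = |x_A(y_B-y_C) + x_B(y_C-y_A) + x_C(y_A-y_B)|/2
= |(-267.92) + (-1439.25) + 118.08|/2
= 1589.09/2 = 794.545

794.545


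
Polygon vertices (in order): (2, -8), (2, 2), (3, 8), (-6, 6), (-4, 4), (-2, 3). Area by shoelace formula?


Shoelace sum: (2*2 - 2*(-8)) + (2*8 - 3*2) + (3*6 - (-6)*8) + ((-6)*4 - (-4)*6) + ((-4)*3 - (-2)*4) + ((-2)*(-8) - 2*3)
= 102
Area = |102|/2 = 51

51


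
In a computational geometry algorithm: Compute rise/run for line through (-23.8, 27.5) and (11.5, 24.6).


slope = (y2-y1)/(x2-x1) = (24.6-27.5)/(11.5-(-23.8)) = (-2.9)/35.3 = -0.0822

-0.0822


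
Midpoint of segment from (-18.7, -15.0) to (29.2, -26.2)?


M = (((-18.7)+29.2)/2, ((-15)+(-26.2))/2)
= (5.25, -20.6)

(5.25, -20.6)


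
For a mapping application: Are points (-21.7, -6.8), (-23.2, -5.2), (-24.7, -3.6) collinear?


Cross product: ((-23.2)-(-21.7))*((-3.6)-(-6.8)) - ((-5.2)-(-6.8))*((-24.7)-(-21.7))
= 0

Yes, collinear


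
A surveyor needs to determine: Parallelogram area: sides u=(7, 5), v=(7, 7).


|u x v| = |7*7 - 5*7|
= |49 - 35| = 14

14


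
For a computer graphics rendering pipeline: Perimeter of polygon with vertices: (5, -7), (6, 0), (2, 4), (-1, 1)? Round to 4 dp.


Sides: (5, -7)->(6, 0): sqrt(50) = 7.071068, (6, 0)->(2, 4): sqrt(32) = 5.656854, (2, 4)->(-1, 1): sqrt(18) = 4.242641, (-1, 1)->(5, -7): sqrt(100) = 10
Sum = 26.970563
Perimeter = 26.9706

26.9706


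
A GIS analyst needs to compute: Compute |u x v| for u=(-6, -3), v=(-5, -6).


|u x v| = |(-6)*(-6) - (-3)*(-5)|
= |36 - 15| = 21

21


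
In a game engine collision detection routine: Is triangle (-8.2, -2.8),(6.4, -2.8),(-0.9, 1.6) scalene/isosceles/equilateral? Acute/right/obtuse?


Side lengths squared: AB^2=213.16, BC^2=72.65, CA^2=72.65
Sorted: [72.65, 72.65, 213.16]
By sides: Isosceles, By angles: Obtuse

Isosceles, Obtuse


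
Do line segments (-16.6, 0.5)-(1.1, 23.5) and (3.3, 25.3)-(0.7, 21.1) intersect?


Cross products: d1=-19.1, d2=-4.56, d3=-18.74, d4=-33.28
d1*d2 < 0 and d3*d4 < 0? no

No, they don't intersect


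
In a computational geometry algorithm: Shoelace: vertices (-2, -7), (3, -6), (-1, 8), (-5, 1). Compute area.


Shoelace sum: ((-2)*(-6) - 3*(-7)) + (3*8 - (-1)*(-6)) + ((-1)*1 - (-5)*8) + ((-5)*(-7) - (-2)*1)
= 127
Area = |127|/2 = 63.5

63.5


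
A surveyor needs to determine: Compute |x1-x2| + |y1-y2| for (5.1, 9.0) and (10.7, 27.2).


|5.1-10.7| + |9-27.2| = 5.6 + 18.2 = 23.8

23.8


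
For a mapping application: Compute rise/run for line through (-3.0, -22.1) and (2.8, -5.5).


slope = (y2-y1)/(x2-x1) = ((-5.5)-(-22.1))/(2.8-(-3)) = 16.6/5.8 = 2.8621

2.8621


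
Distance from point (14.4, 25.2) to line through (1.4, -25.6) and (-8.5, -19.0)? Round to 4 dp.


|cross product| = 588.72
|line direction| = sqrt(141.57) = 11.8983
Distance = 588.72/sqrt(141.57) = 49.4793

49.4793


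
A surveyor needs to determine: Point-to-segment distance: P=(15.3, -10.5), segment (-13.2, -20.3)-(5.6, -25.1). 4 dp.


Project P onto AB: t = 1 (clamped to [0,1])
Closest point on segment: (5.6, -25.1)
Distance: 17.5285

17.5285


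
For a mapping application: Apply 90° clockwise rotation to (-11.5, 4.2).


90° CW: (x,y) -> (y, -x)
(-11.5,4.2) -> (4.2, 11.5)

(4.2, 11.5)


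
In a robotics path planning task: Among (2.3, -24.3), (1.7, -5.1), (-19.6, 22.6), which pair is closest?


d(P0,P1) = 19.2094, d(P0,P2) = 51.7612, d(P1,P2) = 34.9425
Closest: P0 and P1

Closest pair: (2.3, -24.3) and (1.7, -5.1), distance = 19.2094


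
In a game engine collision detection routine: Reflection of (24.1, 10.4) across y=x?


Reflection over y=x: (x,y) -> (y,x)
(24.1, 10.4) -> (10.4, 24.1)

(10.4, 24.1)


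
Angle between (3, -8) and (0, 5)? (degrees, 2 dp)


u.v = -40, |u| = sqrt(73) = 8.544, |v| = sqrt(25) = 5
cos(theta) = u.v/(|u||v|) = -40/sqrt(1825) = -0.936329
theta = acos(-0.936329) = 159.44 degrees

159.44 degrees


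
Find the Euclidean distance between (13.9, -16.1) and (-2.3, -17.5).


dx=-16.2, dy=-1.4
d^2 = (-16.2)^2 + (-1.4)^2 = 264.4
d = sqrt(264.4) = 16.2604

16.2604


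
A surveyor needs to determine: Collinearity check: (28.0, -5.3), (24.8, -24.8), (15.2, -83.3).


Cross product: (24.8-28)*((-83.3)-(-5.3)) - ((-24.8)-(-5.3))*(15.2-28)
= 0

Yes, collinear


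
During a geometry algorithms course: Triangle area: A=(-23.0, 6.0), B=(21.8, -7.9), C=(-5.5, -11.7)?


Area = |x_A(y_B-y_C) + x_B(y_C-y_A) + x_C(y_A-y_B)|/2
= |(-87.4) + (-385.86) + (-76.45)|/2
= 549.71/2 = 274.855

274.855


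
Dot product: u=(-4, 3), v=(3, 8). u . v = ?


u . v = u_x*v_x + u_y*v_y = (-4)*3 + 3*8
= (-12) + 24 = 12

12


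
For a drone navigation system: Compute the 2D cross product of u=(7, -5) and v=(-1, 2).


u x v = u_x*v_y - u_y*v_x = 7*2 - (-5)*(-1)
= 14 - 5 = 9

9


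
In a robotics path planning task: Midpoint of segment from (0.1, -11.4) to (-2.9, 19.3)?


M = ((0.1+(-2.9))/2, ((-11.4)+19.3)/2)
= (-1.4, 3.95)

(-1.4, 3.95)


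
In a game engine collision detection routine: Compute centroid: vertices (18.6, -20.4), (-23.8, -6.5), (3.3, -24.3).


Centroid = ((x_A+x_B+x_C)/3, (y_A+y_B+y_C)/3)
= ((18.6+(-23.8)+3.3)/3, ((-20.4)+(-6.5)+(-24.3))/3)
= (-0.6333, -17.0667)

(-0.6333, -17.0667)


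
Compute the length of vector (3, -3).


|u| = sqrt(3^2 + (-3)^2) = sqrt(18) = 4.2426

4.2426


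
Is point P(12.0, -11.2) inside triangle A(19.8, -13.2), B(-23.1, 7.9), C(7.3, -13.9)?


Cross products: AB x AP = 78.78, BC x BP = 184.54, CA x CP = 30.46
All same sign? yes

Yes, inside


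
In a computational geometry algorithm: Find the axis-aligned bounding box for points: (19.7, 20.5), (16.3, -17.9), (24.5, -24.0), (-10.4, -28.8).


x range: [-10.4, 24.5]
y range: [-28.8, 20.5]
Bounding box: (-10.4,-28.8) to (24.5,20.5)

(-10.4,-28.8) to (24.5,20.5)


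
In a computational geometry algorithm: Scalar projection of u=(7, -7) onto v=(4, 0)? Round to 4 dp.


u.v = 28, |v| = sqrt(16) = 4
Scalar projection = u.v / |v| = 28 / sqrt(16) = 7

7


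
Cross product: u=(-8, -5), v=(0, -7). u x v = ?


u x v = u_x*v_y - u_y*v_x = (-8)*(-7) - (-5)*0
= 56 - 0 = 56

56


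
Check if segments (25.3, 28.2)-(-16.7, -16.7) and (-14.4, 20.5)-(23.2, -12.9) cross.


Cross products: d1=1615.5, d2=-1475.54, d3=-1459.13, d4=1631.91
d1*d2 < 0 and d3*d4 < 0? yes

Yes, they intersect


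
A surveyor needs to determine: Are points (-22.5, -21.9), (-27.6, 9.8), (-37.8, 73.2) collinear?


Cross product: ((-27.6)-(-22.5))*(73.2-(-21.9)) - (9.8-(-21.9))*((-37.8)-(-22.5))
= 0

Yes, collinear


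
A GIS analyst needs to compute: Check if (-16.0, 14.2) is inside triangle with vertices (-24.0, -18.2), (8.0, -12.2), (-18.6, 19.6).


Cross products: AB x AP = 988.8, BC x BP = 60.96, CA x CP = 127.44
All same sign? yes

Yes, inside


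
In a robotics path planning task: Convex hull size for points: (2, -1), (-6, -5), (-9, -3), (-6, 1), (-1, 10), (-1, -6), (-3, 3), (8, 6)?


Convex hull vertices (CCW): (-9, -3), (-6, -5), (-1, -6), (8, 6), (-1, 10)
Count = 5

5


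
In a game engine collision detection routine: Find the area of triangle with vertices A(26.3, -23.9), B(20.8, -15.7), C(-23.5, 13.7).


Area = |x_A(y_B-y_C) + x_B(y_C-y_A) + x_C(y_A-y_B)|/2
= |(-773.22) + 782.08 + 192.7|/2
= 201.56/2 = 100.78

100.78


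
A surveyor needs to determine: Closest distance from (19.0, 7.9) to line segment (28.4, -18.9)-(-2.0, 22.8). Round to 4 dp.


Project P onto AB: t = 0.527 (clamped to [0,1])
Closest point on segment: (12.3804, 3.0742)
Distance: 8.1919

8.1919


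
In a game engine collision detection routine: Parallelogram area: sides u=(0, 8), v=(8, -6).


|u x v| = |0*(-6) - 8*8|
= |0 - 64| = 64

64


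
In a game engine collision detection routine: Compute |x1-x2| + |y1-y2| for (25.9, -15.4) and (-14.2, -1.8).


|25.9-(-14.2)| + |(-15.4)-(-1.8)| = 40.1 + 13.6 = 53.7

53.7


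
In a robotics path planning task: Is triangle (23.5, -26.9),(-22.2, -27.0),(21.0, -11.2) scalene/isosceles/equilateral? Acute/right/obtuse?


Side lengths squared: AB^2=2088.5, BC^2=2115.88, CA^2=252.74
Sorted: [252.74, 2088.5, 2115.88]
By sides: Scalene, By angles: Acute

Scalene, Acute


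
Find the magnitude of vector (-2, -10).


|u| = sqrt((-2)^2 + (-10)^2) = sqrt(104) = 10.198

10.198


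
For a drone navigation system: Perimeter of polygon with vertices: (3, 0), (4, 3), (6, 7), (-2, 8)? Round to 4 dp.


Sides: (3, 0)->(4, 3): sqrt(10) = 3.162278, (4, 3)->(6, 7): sqrt(20) = 4.472136, (6, 7)->(-2, 8): sqrt(65) = 8.062258, (-2, 8)->(3, 0): sqrt(89) = 9.433981
Sum = 25.130653
Perimeter = 25.1307

25.1307


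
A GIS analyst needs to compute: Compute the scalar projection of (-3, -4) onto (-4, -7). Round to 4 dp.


u.v = 40, |v| = sqrt(65) = 8.0623
Scalar projection = u.v / |v| = 40 / sqrt(65) = 4.9614

4.9614


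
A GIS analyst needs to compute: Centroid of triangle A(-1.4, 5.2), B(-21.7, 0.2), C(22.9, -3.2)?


Centroid = ((x_A+x_B+x_C)/3, (y_A+y_B+y_C)/3)
= (((-1.4)+(-21.7)+22.9)/3, (5.2+0.2+(-3.2))/3)
= (-0.0667, 0.7333)

(-0.0667, 0.7333)


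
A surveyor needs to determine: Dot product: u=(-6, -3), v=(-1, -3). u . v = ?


u . v = u_x*v_x + u_y*v_y = (-6)*(-1) + (-3)*(-3)
= 6 + 9 = 15

15


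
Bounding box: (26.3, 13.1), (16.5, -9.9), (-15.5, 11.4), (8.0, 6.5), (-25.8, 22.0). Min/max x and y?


x range: [-25.8, 26.3]
y range: [-9.9, 22]
Bounding box: (-25.8,-9.9) to (26.3,22)

(-25.8,-9.9) to (26.3,22)


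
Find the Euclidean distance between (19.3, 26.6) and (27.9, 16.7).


dx=8.6, dy=-9.9
d^2 = 8.6^2 + (-9.9)^2 = 171.97
d = sqrt(171.97) = 13.1137

13.1137


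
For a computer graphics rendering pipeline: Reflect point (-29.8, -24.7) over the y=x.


Reflection over y=x: (x,y) -> (y,x)
(-29.8, -24.7) -> (-24.7, -29.8)

(-24.7, -29.8)


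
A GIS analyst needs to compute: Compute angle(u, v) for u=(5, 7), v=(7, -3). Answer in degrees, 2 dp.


u.v = 14, |u| = sqrt(74) = 8.6023, |v| = sqrt(58) = 7.6158
cos(theta) = u.v/(|u||v|) = 14/sqrt(4292) = 0.213697
theta = acos(0.213697) = 77.66 degrees

77.66 degrees


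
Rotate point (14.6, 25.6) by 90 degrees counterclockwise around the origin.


90° CCW: (x,y) -> (-y, x)
(14.6,25.6) -> (-25.6, 14.6)

(-25.6, 14.6)


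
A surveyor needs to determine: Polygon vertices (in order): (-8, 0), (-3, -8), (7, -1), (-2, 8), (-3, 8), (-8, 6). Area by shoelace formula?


Shoelace sum: ((-8)*(-8) - (-3)*0) + ((-3)*(-1) - 7*(-8)) + (7*8 - (-2)*(-1)) + ((-2)*8 - (-3)*8) + ((-3)*6 - (-8)*8) + ((-8)*0 - (-8)*6)
= 279
Area = |279|/2 = 139.5

139.5


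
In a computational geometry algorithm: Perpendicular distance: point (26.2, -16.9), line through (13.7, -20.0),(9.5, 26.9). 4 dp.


|cross product| = 599.27
|line direction| = sqrt(2217.25) = 47.0877
Distance = 599.27/sqrt(2217.25) = 12.7267

12.7267


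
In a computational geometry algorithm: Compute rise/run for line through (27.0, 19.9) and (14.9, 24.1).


slope = (y2-y1)/(x2-x1) = (24.1-19.9)/(14.9-27) = 4.2/(-12.1) = -0.3471

-0.3471


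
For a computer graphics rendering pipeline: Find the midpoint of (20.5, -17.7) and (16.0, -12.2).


M = ((20.5+16)/2, ((-17.7)+(-12.2))/2)
= (18.25, -14.95)

(18.25, -14.95)


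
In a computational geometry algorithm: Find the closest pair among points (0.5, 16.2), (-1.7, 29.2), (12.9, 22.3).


d(P0,P1) = 13.1848, d(P0,P2) = 13.8192, d(P1,P2) = 16.1484
Closest: P0 and P1

Closest pair: (0.5, 16.2) and (-1.7, 29.2), distance = 13.1848


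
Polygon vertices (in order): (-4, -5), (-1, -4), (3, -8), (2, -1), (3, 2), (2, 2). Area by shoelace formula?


Shoelace sum: ((-4)*(-4) - (-1)*(-5)) + ((-1)*(-8) - 3*(-4)) + (3*(-1) - 2*(-8)) + (2*2 - 3*(-1)) + (3*2 - 2*2) + (2*(-5) - (-4)*2)
= 51
Area = |51|/2 = 25.5

25.5


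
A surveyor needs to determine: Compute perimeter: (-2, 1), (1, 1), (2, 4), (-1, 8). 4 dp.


Sides: (-2, 1)->(1, 1): sqrt(9) = 3, (1, 1)->(2, 4): sqrt(10) = 3.162278, (2, 4)->(-1, 8): sqrt(25) = 5, (-1, 8)->(-2, 1): sqrt(50) = 7.071068
Sum = 18.233346
Perimeter = 18.2333

18.2333


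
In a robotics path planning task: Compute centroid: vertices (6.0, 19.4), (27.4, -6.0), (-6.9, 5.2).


Centroid = ((x_A+x_B+x_C)/3, (y_A+y_B+y_C)/3)
= ((6+27.4+(-6.9))/3, (19.4+(-6)+5.2)/3)
= (8.8333, 6.2)

(8.8333, 6.2)


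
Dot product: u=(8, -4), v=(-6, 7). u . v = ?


u . v = u_x*v_x + u_y*v_y = 8*(-6) + (-4)*7
= (-48) + (-28) = -76

-76


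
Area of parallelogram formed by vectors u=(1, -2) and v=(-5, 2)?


|u x v| = |1*2 - (-2)*(-5)|
= |2 - 10| = 8

8


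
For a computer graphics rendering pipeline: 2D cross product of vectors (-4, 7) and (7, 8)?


u x v = u_x*v_y - u_y*v_x = (-4)*8 - 7*7
= (-32) - 49 = -81

-81


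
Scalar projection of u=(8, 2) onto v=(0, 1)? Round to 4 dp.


u.v = 2, |v| = sqrt(1) = 1
Scalar projection = u.v / |v| = 2 / sqrt(1) = 2

2


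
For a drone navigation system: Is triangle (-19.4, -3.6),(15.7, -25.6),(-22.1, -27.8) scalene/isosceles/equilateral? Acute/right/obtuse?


Side lengths squared: AB^2=1716.01, BC^2=1433.68, CA^2=592.93
Sorted: [592.93, 1433.68, 1716.01]
By sides: Scalene, By angles: Acute

Scalene, Acute


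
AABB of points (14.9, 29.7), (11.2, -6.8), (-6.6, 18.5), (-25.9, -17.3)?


x range: [-25.9, 14.9]
y range: [-17.3, 29.7]
Bounding box: (-25.9,-17.3) to (14.9,29.7)

(-25.9,-17.3) to (14.9,29.7)


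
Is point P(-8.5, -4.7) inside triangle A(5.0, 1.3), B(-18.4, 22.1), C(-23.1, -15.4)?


Cross products: AB x AP = 421.2, BC x BP = 497.21, CA x CP = 56.85
All same sign? yes

Yes, inside


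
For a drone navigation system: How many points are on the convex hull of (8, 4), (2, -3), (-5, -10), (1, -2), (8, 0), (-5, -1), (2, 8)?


Convex hull vertices (CCW): (-5, -10), (8, 0), (8, 4), (2, 8), (-5, -1)
Count = 5

5


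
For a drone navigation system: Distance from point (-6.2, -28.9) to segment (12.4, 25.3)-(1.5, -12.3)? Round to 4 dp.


Project P onto AB: t = 1 (clamped to [0,1])
Closest point on segment: (1.5, -12.3)
Distance: 18.2989

18.2989


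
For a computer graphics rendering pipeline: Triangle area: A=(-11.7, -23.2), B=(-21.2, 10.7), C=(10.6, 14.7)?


Area = |x_A(y_B-y_C) + x_B(y_C-y_A) + x_C(y_A-y_B)|/2
= |46.8 + (-803.48) + (-359.34)|/2
= 1116.02/2 = 558.01

558.01


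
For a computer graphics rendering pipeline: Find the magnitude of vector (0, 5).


|u| = sqrt(0^2 + 5^2) = sqrt(25) = 5

5


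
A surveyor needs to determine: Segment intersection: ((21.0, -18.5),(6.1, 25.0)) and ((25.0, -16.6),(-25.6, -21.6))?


Cross products: d1=76.14, d2=-2199.46, d3=-202.31, d4=2073.29
d1*d2 < 0 and d3*d4 < 0? yes

Yes, they intersect


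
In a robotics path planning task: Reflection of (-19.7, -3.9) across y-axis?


Reflection over y-axis: (x,y) -> (-x,y)
(-19.7, -3.9) -> (19.7, -3.9)

(19.7, -3.9)


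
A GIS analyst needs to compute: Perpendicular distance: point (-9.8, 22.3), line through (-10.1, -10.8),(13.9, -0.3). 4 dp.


|cross product| = 791.25
|line direction| = sqrt(686.25) = 26.1964
Distance = 791.25/sqrt(686.25) = 30.2046

30.2046


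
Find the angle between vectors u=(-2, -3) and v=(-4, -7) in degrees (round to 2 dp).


u.v = 29, |u| = sqrt(13) = 3.6056, |v| = sqrt(65) = 8.0623
cos(theta) = u.v/(|u||v|) = 29/sqrt(845) = 0.99763
theta = acos(0.99763) = 3.95 degrees

3.95 degrees


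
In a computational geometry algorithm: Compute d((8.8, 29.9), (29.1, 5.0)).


dx=20.3, dy=-24.9
d^2 = 20.3^2 + (-24.9)^2 = 1032.1
d = sqrt(1032.1) = 32.1263

32.1263


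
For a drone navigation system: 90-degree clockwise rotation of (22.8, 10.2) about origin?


90° CW: (x,y) -> (y, -x)
(22.8,10.2) -> (10.2, -22.8)

(10.2, -22.8)


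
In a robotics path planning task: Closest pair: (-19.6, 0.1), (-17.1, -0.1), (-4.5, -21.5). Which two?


d(P0,P1) = 2.508, d(P0,P2) = 26.3547, d(P1,P2) = 24.8338
Closest: P0 and P1

Closest pair: (-19.6, 0.1) and (-17.1, -0.1), distance = 2.508


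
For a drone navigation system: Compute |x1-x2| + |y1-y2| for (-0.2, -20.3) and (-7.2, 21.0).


|(-0.2)-(-7.2)| + |(-20.3)-21| = 7 + 41.3 = 48.3

48.3


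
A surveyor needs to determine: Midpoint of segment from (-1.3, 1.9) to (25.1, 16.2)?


M = (((-1.3)+25.1)/2, (1.9+16.2)/2)
= (11.9, 9.05)

(11.9, 9.05)


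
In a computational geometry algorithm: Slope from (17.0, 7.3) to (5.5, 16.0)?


slope = (y2-y1)/(x2-x1) = (16-7.3)/(5.5-17) = 8.7/(-11.5) = -0.7565

-0.7565


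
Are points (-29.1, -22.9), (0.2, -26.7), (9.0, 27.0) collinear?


Cross product: (0.2-(-29.1))*(27-(-22.9)) - ((-26.7)-(-22.9))*(9-(-29.1))
= 1606.85

No, not collinear


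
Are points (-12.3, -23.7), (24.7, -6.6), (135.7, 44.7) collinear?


Cross product: (24.7-(-12.3))*(44.7-(-23.7)) - ((-6.6)-(-23.7))*(135.7-(-12.3))
= 0

Yes, collinear


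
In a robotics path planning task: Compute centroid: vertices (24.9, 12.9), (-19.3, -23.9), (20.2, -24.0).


Centroid = ((x_A+x_B+x_C)/3, (y_A+y_B+y_C)/3)
= ((24.9+(-19.3)+20.2)/3, (12.9+(-23.9)+(-24))/3)
= (8.6, -11.6667)

(8.6, -11.6667)


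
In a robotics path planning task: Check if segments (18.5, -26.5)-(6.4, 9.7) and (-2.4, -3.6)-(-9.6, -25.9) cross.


Cross products: d1=630.95, d2=100.48, d3=479.49, d4=1009.96
d1*d2 < 0 and d3*d4 < 0? no

No, they don't intersect


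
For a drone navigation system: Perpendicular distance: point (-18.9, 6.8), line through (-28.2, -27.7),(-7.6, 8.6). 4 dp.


|cross product| = 373.11
|line direction| = sqrt(1742.05) = 41.7379
Distance = 373.11/sqrt(1742.05) = 8.9394

8.9394


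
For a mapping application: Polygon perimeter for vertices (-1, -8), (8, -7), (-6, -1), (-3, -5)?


Sides: (-1, -8)->(8, -7): sqrt(82) = 9.055385, (8, -7)->(-6, -1): sqrt(232) = 15.231546, (-6, -1)->(-3, -5): sqrt(25) = 5, (-3, -5)->(-1, -8): sqrt(13) = 3.605551
Sum = 32.892482
Perimeter = 32.8925

32.8925


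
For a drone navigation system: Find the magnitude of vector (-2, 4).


|u| = sqrt((-2)^2 + 4^2) = sqrt(20) = 4.4721

4.4721


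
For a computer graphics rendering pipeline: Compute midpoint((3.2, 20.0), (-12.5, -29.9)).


M = ((3.2+(-12.5))/2, (20+(-29.9))/2)
= (-4.65, -4.95)

(-4.65, -4.95)


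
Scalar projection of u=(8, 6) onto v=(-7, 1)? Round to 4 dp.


u.v = -50, |v| = sqrt(50) = 7.0711
Scalar projection = u.v / |v| = -50 / sqrt(50) = -7.0711

-7.0711


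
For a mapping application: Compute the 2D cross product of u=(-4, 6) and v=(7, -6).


u x v = u_x*v_y - u_y*v_x = (-4)*(-6) - 6*7
= 24 - 42 = -18

-18


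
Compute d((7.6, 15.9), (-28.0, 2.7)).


dx=-35.6, dy=-13.2
d^2 = (-35.6)^2 + (-13.2)^2 = 1441.6
d = sqrt(1441.6) = 37.9684

37.9684


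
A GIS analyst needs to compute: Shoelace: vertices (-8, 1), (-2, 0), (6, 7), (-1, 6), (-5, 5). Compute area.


Shoelace sum: ((-8)*0 - (-2)*1) + ((-2)*7 - 6*0) + (6*6 - (-1)*7) + ((-1)*5 - (-5)*6) + ((-5)*1 - (-8)*5)
= 91
Area = |91|/2 = 45.5

45.5


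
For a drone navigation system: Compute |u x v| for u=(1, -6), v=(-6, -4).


|u x v| = |1*(-4) - (-6)*(-6)|
= |(-4) - 36| = 40

40


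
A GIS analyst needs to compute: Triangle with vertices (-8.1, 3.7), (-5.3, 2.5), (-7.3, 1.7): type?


Side lengths squared: AB^2=9.28, BC^2=4.64, CA^2=4.64
Sorted: [4.64, 4.64, 9.28]
By sides: Isosceles, By angles: Right

Isosceles, Right


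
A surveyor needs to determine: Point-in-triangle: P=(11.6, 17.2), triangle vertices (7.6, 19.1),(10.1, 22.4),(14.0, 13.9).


Cross products: AB x AP = -17.95, BC x BP = -7.53, CA x CP = -8.64
All same sign? yes

Yes, inside


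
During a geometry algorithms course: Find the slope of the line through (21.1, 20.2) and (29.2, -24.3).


slope = (y2-y1)/(x2-x1) = ((-24.3)-20.2)/(29.2-21.1) = (-44.5)/8.1 = -5.4938

-5.4938


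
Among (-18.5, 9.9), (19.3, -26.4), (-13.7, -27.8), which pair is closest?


d(P0,P1) = 52.4073, d(P0,P2) = 38.0043, d(P1,P2) = 33.0297
Closest: P1 and P2

Closest pair: (19.3, -26.4) and (-13.7, -27.8), distance = 33.0297


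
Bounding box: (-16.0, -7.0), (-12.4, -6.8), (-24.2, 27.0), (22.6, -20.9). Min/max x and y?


x range: [-24.2, 22.6]
y range: [-20.9, 27]
Bounding box: (-24.2,-20.9) to (22.6,27)

(-24.2,-20.9) to (22.6,27)


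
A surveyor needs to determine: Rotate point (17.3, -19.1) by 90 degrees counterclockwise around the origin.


90° CCW: (x,y) -> (-y, x)
(17.3,-19.1) -> (19.1, 17.3)

(19.1, 17.3)


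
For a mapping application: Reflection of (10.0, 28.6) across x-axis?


Reflection over x-axis: (x,y) -> (x,-y)
(10, 28.6) -> (10, -28.6)

(10, -28.6)


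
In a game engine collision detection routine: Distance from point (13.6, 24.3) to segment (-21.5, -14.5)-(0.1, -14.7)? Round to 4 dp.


Project P onto AB: t = 1 (clamped to [0,1])
Closest point on segment: (0.1, -14.7)
Distance: 41.2704

41.2704


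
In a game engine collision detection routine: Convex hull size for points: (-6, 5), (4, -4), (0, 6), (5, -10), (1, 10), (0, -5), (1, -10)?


Convex hull vertices (CCW): (-6, 5), (1, -10), (5, -10), (4, -4), (1, 10)
Count = 5

5


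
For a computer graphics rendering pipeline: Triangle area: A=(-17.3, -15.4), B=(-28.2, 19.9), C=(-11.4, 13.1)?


Area = |x_A(y_B-y_C) + x_B(y_C-y_A) + x_C(y_A-y_B)|/2
= |(-117.64) + (-803.7) + 402.42|/2
= 518.92/2 = 259.46

259.46


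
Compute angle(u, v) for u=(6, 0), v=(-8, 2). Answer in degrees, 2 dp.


u.v = -48, |u| = sqrt(36) = 6, |v| = sqrt(68) = 8.2462
cos(theta) = u.v/(|u||v|) = -48/sqrt(2448) = -0.970143
theta = acos(-0.970143) = 165.96 degrees

165.96 degrees


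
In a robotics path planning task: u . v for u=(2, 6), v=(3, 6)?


u . v = u_x*v_x + u_y*v_y = 2*3 + 6*6
= 6 + 36 = 42

42


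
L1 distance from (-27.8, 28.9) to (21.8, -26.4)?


|(-27.8)-21.8| + |28.9-(-26.4)| = 49.6 + 55.3 = 104.9

104.9


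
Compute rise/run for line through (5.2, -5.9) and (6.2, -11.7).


slope = (y2-y1)/(x2-x1) = ((-11.7)-(-5.9))/(6.2-5.2) = (-5.8)/1 = -5.8

-5.8


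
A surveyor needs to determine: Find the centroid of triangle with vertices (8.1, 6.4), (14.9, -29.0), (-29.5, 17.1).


Centroid = ((x_A+x_B+x_C)/3, (y_A+y_B+y_C)/3)
= ((8.1+14.9+(-29.5))/3, (6.4+(-29)+17.1)/3)
= (-2.1667, -1.8333)

(-2.1667, -1.8333)


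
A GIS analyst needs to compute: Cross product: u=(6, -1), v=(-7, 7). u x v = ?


u x v = u_x*v_y - u_y*v_x = 6*7 - (-1)*(-7)
= 42 - 7 = 35

35


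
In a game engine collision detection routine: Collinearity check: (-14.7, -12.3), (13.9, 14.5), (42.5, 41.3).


Cross product: (13.9-(-14.7))*(41.3-(-12.3)) - (14.5-(-12.3))*(42.5-(-14.7))
= 0

Yes, collinear


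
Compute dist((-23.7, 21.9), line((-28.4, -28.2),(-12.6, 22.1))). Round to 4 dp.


|cross product| = 555.17
|line direction| = sqrt(2779.73) = 52.7231
Distance = 555.17/sqrt(2779.73) = 10.5299

10.5299


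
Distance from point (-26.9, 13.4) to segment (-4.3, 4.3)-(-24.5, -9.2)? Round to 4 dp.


Project P onto AB: t = 0.5653 (clamped to [0,1])
Closest point on segment: (-15.7183, -3.3311)
Distance: 20.1236

20.1236


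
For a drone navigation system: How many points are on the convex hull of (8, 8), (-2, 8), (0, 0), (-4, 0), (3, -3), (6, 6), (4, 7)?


Convex hull vertices (CCW): (-4, 0), (3, -3), (8, 8), (-2, 8)
Count = 4

4


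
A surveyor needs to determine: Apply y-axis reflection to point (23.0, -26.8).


Reflection over y-axis: (x,y) -> (-x,y)
(23, -26.8) -> (-23, -26.8)

(-23, -26.8)


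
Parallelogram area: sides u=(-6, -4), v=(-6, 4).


|u x v| = |(-6)*4 - (-4)*(-6)|
= |(-24) - 24| = 48

48


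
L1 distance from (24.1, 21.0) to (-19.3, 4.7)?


|24.1-(-19.3)| + |21-4.7| = 43.4 + 16.3 = 59.7

59.7


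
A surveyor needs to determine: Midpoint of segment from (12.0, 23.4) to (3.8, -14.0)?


M = ((12+3.8)/2, (23.4+(-14))/2)
= (7.9, 4.7)

(7.9, 4.7)


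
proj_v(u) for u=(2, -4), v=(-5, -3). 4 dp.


u.v = 2, |v| = sqrt(34) = 5.831
Scalar projection = u.v / |v| = 2 / sqrt(34) = 0.343

0.343


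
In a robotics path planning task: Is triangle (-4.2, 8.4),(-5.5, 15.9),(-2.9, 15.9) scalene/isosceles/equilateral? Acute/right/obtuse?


Side lengths squared: AB^2=57.94, BC^2=6.76, CA^2=57.94
Sorted: [6.76, 57.94, 57.94]
By sides: Isosceles, By angles: Acute

Isosceles, Acute


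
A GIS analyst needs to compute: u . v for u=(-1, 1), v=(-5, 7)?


u . v = u_x*v_x + u_y*v_y = (-1)*(-5) + 1*7
= 5 + 7 = 12

12


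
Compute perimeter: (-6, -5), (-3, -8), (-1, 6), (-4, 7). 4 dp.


Sides: (-6, -5)->(-3, -8): sqrt(18) = 4.242641, (-3, -8)->(-1, 6): sqrt(200) = 14.142136, (-1, 6)->(-4, 7): sqrt(10) = 3.162278, (-4, 7)->(-6, -5): sqrt(148) = 12.165525
Sum = 33.71258
Perimeter = 33.7126

33.7126


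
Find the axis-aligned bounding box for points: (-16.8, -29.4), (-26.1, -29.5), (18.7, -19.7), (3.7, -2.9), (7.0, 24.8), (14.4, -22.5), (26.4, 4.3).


x range: [-26.1, 26.4]
y range: [-29.5, 24.8]
Bounding box: (-26.1,-29.5) to (26.4,24.8)

(-26.1,-29.5) to (26.4,24.8)


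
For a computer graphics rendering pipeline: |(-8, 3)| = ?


|u| = sqrt((-8)^2 + 3^2) = sqrt(73) = 8.544

8.544


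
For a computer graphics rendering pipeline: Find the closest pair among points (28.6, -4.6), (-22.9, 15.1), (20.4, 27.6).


d(P0,P1) = 55.1393, d(P0,P2) = 33.2277, d(P1,P2) = 45.0682
Closest: P0 and P2

Closest pair: (28.6, -4.6) and (20.4, 27.6), distance = 33.2277


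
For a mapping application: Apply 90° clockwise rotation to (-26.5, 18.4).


90° CW: (x,y) -> (y, -x)
(-26.5,18.4) -> (18.4, 26.5)

(18.4, 26.5)


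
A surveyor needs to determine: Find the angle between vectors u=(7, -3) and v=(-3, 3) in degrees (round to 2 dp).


u.v = -30, |u| = sqrt(58) = 7.6158, |v| = sqrt(18) = 4.2426
cos(theta) = u.v/(|u||v|) = -30/sqrt(1044) = -0.928477
theta = acos(-0.928477) = 158.2 degrees

158.2 degrees


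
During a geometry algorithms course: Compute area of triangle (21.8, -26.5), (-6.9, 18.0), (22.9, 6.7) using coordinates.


Area = |x_A(y_B-y_C) + x_B(y_C-y_A) + x_C(y_A-y_B)|/2
= |246.34 + (-229.08) + (-1019.05)|/2
= 1001.79/2 = 500.895

500.895


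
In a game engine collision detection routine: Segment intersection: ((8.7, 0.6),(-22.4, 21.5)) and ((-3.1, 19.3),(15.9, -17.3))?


Cross products: d1=76.58, d2=-664.58, d3=-334.95, d4=406.21
d1*d2 < 0 and d3*d4 < 0? yes

Yes, they intersect


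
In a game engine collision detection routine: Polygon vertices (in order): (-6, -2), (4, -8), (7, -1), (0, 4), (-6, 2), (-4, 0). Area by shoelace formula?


Shoelace sum: ((-6)*(-8) - 4*(-2)) + (4*(-1) - 7*(-8)) + (7*4 - 0*(-1)) + (0*2 - (-6)*4) + ((-6)*0 - (-4)*2) + ((-4)*(-2) - (-6)*0)
= 176
Area = |176|/2 = 88

88


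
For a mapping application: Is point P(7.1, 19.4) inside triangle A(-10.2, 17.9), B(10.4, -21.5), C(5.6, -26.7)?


Cross products: AB x AP = 712.52, BC x BP = -213.48, CA x CP = -795.28
All same sign? no

No, outside


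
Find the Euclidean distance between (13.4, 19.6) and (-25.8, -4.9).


dx=-39.2, dy=-24.5
d^2 = (-39.2)^2 + (-24.5)^2 = 2136.89
d = sqrt(2136.89) = 46.2265

46.2265


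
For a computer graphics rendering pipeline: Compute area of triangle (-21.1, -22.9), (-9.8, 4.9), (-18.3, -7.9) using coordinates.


Area = |x_A(y_B-y_C) + x_B(y_C-y_A) + x_C(y_A-y_B)|/2
= |(-270.08) + (-147) + 508.74|/2
= 91.66/2 = 45.83

45.83


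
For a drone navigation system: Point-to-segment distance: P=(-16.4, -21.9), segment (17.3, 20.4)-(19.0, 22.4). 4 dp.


Project P onto AB: t = 0 (clamped to [0,1])
Closest point on segment: (17.3, 20.4)
Distance: 54.0831

54.0831


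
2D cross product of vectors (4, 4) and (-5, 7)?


u x v = u_x*v_y - u_y*v_x = 4*7 - 4*(-5)
= 28 - (-20) = 48

48


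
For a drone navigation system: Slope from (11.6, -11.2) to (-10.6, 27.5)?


slope = (y2-y1)/(x2-x1) = (27.5-(-11.2))/((-10.6)-11.6) = 38.7/(-22.2) = -1.7432

-1.7432


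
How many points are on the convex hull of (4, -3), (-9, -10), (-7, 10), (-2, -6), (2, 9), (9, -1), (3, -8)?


Convex hull vertices (CCW): (-9, -10), (3, -8), (9, -1), (2, 9), (-7, 10)
Count = 5

5


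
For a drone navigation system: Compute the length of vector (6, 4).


|u| = sqrt(6^2 + 4^2) = sqrt(52) = 7.2111

7.2111


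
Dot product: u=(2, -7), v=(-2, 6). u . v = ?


u . v = u_x*v_x + u_y*v_y = 2*(-2) + (-7)*6
= (-4) + (-42) = -46

-46


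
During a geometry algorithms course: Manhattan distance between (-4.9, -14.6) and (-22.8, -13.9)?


|(-4.9)-(-22.8)| + |(-14.6)-(-13.9)| = 17.9 + 0.7 = 18.6

18.6


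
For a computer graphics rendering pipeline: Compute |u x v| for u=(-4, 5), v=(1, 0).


|u x v| = |(-4)*0 - 5*1|
= |0 - 5| = 5

5


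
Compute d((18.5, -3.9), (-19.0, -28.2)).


dx=-37.5, dy=-24.3
d^2 = (-37.5)^2 + (-24.3)^2 = 1996.74
d = sqrt(1996.74) = 44.6849

44.6849


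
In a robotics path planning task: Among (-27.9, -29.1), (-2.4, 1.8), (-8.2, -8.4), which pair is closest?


d(P0,P1) = 40.0632, d(P0,P2) = 28.5759, d(P1,P2) = 11.7337
Closest: P1 and P2

Closest pair: (-2.4, 1.8) and (-8.2, -8.4), distance = 11.7337


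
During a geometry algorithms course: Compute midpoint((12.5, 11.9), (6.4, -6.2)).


M = ((12.5+6.4)/2, (11.9+(-6.2))/2)
= (9.45, 2.85)

(9.45, 2.85)


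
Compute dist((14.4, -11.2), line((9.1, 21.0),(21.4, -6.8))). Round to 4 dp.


|cross product| = 248.72
|line direction| = sqrt(924.13) = 30.3995
Distance = 248.72/sqrt(924.13) = 8.1817

8.1817


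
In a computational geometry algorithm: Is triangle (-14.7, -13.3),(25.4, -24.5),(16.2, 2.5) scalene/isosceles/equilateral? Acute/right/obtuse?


Side lengths squared: AB^2=1733.45, BC^2=813.64, CA^2=1204.45
Sorted: [813.64, 1204.45, 1733.45]
By sides: Scalene, By angles: Acute

Scalene, Acute


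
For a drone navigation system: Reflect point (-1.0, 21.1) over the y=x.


Reflection over y=x: (x,y) -> (y,x)
(-1, 21.1) -> (21.1, -1)

(21.1, -1)


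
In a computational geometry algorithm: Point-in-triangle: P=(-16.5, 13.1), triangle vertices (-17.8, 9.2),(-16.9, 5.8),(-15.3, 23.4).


Cross products: AB x AP = 7.93, BC x BP = 4.64, CA x CP = 8.71
All same sign? yes

Yes, inside


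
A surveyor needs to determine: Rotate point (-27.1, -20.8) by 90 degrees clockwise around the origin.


90° CW: (x,y) -> (y, -x)
(-27.1,-20.8) -> (-20.8, 27.1)

(-20.8, 27.1)


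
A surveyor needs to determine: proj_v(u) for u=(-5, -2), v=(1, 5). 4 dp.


u.v = -15, |v| = sqrt(26) = 5.099
Scalar projection = u.v / |v| = -15 / sqrt(26) = -2.9417

-2.9417


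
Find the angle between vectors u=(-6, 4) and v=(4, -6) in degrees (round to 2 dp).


u.v = -48, |u| = sqrt(52) = 7.2111, |v| = sqrt(52) = 7.2111
cos(theta) = u.v/(|u||v|) = -48/sqrt(2704) = -0.923077
theta = acos(-0.923077) = 157.38 degrees

157.38 degrees


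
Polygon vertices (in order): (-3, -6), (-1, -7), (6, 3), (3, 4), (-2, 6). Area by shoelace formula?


Shoelace sum: ((-3)*(-7) - (-1)*(-6)) + ((-1)*3 - 6*(-7)) + (6*4 - 3*3) + (3*6 - (-2)*4) + ((-2)*(-6) - (-3)*6)
= 125
Area = |125|/2 = 62.5

62.5


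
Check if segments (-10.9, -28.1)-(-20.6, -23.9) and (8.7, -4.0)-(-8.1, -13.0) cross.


Cross products: d1=228.48, d2=70.62, d3=-316.09, d4=-158.23
d1*d2 < 0 and d3*d4 < 0? no

No, they don't intersect


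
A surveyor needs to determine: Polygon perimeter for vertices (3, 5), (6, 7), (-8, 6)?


Sides: (3, 5)->(6, 7): sqrt(13) = 3.605551, (6, 7)->(-8, 6): sqrt(197) = 14.035669, (-8, 6)->(3, 5): sqrt(122) = 11.045361
Sum = 28.686581
Perimeter = 28.6866

28.6866


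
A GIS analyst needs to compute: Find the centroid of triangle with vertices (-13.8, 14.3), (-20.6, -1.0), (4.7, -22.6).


Centroid = ((x_A+x_B+x_C)/3, (y_A+y_B+y_C)/3)
= (((-13.8)+(-20.6)+4.7)/3, (14.3+(-1)+(-22.6))/3)
= (-9.9, -3.1)

(-9.9, -3.1)


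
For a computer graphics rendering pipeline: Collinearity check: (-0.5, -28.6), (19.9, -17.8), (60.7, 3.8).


Cross product: (19.9-(-0.5))*(3.8-(-28.6)) - ((-17.8)-(-28.6))*(60.7-(-0.5))
= 0

Yes, collinear


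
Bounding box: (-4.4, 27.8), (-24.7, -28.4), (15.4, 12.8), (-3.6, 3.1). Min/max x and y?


x range: [-24.7, 15.4]
y range: [-28.4, 27.8]
Bounding box: (-24.7,-28.4) to (15.4,27.8)

(-24.7,-28.4) to (15.4,27.8)
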